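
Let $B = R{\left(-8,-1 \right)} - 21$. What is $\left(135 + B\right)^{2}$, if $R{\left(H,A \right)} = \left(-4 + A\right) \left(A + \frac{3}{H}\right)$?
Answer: $\frac{935089}{64} \approx 14611.0$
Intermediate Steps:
$B = - \frac{113}{8}$ ($B = \frac{-12 + 3 \left(-1\right) - - 8 \left(-4 - 1\right)}{-8} - 21 = - \frac{-12 - 3 - \left(-8\right) \left(-5\right)}{8} - 21 = - \frac{-12 - 3 - 40}{8} - 21 = \left(- \frac{1}{8}\right) \left(-55\right) - 21 = \frac{55}{8} - 21 = - \frac{113}{8} \approx -14.125$)
$\left(135 + B\right)^{2} = \left(135 - \frac{113}{8}\right)^{2} = \left(\frac{967}{8}\right)^{2} = \frac{935089}{64}$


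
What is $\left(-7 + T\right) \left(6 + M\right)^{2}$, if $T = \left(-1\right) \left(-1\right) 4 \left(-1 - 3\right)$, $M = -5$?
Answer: $-23$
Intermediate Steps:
$T = -16$ ($T = 1 \cdot 4 \left(-4\right) = 4 \left(-4\right) = -16$)
$\left(-7 + T\right) \left(6 + M\right)^{2} = \left(-7 - 16\right) \left(6 - 5\right)^{2} = - 23 \cdot 1^{2} = \left(-23\right) 1 = -23$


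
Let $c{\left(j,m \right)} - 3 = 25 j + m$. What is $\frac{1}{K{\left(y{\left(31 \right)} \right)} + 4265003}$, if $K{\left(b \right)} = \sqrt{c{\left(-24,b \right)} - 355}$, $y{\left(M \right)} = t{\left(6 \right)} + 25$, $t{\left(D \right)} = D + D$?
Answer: $\frac{4265003}{18190250590924} - \frac{i \sqrt{915}}{18190250590924} \approx 2.3447 \cdot 10^{-7} - 1.6629 \cdot 10^{-12} i$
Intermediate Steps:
$t{\left(D \right)} = 2 D$
$c{\left(j,m \right)} = 3 + m + 25 j$ ($c{\left(j,m \right)} = 3 + \left(25 j + m\right) = 3 + \left(m + 25 j\right) = 3 + m + 25 j$)
$y{\left(M \right)} = 37$ ($y{\left(M \right)} = 2 \cdot 6 + 25 = 12 + 25 = 37$)
$K{\left(b \right)} = \sqrt{-952 + b}$ ($K{\left(b \right)} = \sqrt{\left(3 + b + 25 \left(-24\right)\right) - 355} = \sqrt{\left(3 + b - 600\right) - 355} = \sqrt{\left(-597 + b\right) - 355} = \sqrt{-952 + b}$)
$\frac{1}{K{\left(y{\left(31 \right)} \right)} + 4265003} = \frac{1}{\sqrt{-952 + 37} + 4265003} = \frac{1}{\sqrt{-915} + 4265003} = \frac{1}{i \sqrt{915} + 4265003} = \frac{1}{4265003 + i \sqrt{915}}$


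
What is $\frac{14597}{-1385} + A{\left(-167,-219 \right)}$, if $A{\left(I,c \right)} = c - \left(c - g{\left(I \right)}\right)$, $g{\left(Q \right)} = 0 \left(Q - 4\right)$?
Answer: $- \frac{14597}{1385} \approx -10.539$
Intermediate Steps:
$g{\left(Q \right)} = 0$ ($g{\left(Q \right)} = 0 \left(-4 + Q\right) = 0$)
$A{\left(I,c \right)} = 0$ ($A{\left(I,c \right)} = c + \left(0 - c\right) = c - c = 0$)
$\frac{14597}{-1385} + A{\left(-167,-219 \right)} = \frac{14597}{-1385} + 0 = 14597 \left(- \frac{1}{1385}\right) + 0 = - \frac{14597}{1385} + 0 = - \frac{14597}{1385}$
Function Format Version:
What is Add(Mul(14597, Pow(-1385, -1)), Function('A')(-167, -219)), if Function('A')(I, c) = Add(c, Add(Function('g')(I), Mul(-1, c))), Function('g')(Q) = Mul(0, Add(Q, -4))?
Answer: Rational(-14597, 1385) ≈ -10.539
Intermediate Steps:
Function('g')(Q) = 0 (Function('g')(Q) = Mul(0, Add(-4, Q)) = 0)
Function('A')(I, c) = 0 (Function('A')(I, c) = Add(c, Add(0, Mul(-1, c))) = Add(c, Mul(-1, c)) = 0)
Add(Mul(14597, Pow(-1385, -1)), Function('A')(-167, -219)) = Add(Mul(14597, Pow(-1385, -1)), 0) = Add(Mul(14597, Rational(-1, 1385)), 0) = Add(Rational(-14597, 1385), 0) = Rational(-14597, 1385)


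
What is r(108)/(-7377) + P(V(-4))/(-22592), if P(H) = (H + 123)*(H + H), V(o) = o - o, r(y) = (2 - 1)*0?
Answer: 0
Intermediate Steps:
r(y) = 0 (r(y) = 1*0 = 0)
V(o) = 0
P(H) = 2*H*(123 + H) (P(H) = (123 + H)*(2*H) = 2*H*(123 + H))
r(108)/(-7377) + P(V(-4))/(-22592) = 0/(-7377) + (2*0*(123 + 0))/(-22592) = 0*(-1/7377) + (2*0*123)*(-1/22592) = 0 + 0*(-1/22592) = 0 + 0 = 0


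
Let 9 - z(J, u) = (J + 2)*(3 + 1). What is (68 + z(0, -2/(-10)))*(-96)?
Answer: -6624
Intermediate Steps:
z(J, u) = 1 - 4*J (z(J, u) = 9 - (J + 2)*(3 + 1) = 9 - (2 + J)*4 = 9 - (8 + 4*J) = 9 + (-8 - 4*J) = 1 - 4*J)
(68 + z(0, -2/(-10)))*(-96) = (68 + (1 - 4*0))*(-96) = (68 + (1 + 0))*(-96) = (68 + 1)*(-96) = 69*(-96) = -6624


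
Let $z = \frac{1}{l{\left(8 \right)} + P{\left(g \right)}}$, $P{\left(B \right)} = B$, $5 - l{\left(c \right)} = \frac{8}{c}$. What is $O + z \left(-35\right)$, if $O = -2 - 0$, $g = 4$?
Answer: $- \frac{51}{8} \approx -6.375$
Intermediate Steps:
$l{\left(c \right)} = 5 - \frac{8}{c}$
$O = -2$ ($O = -2 + 0 = -2$)
$z = \frac{1}{8}$ ($z = \frac{1}{\left(5 - \frac{8}{8}\right) + 4} = \frac{1}{\left(5 - 1\right) + 4} = \frac{1}{4 + 4} = \frac{1}{8} \approx 0.125$)
$O + z \left(-35\right) = -2 + \frac{1}{8} \left(-35\right) = -2 - \frac{35}{8} = - \frac{51}{8}$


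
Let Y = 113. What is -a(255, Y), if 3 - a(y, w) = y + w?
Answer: 365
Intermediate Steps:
a(y, w) = 3 - w - y (a(y, w) = 3 - (y + w) = 3 - (w + y) = 3 + (-w - y) = 3 - w - y)
-a(255, Y) = -(3 - 1*113 - 1*255) = -(3 - 113 - 255) = -1*(-365) = 365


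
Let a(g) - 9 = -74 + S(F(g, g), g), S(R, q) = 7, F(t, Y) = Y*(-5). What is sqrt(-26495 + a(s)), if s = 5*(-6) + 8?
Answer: I*sqrt(26553) ≈ 162.95*I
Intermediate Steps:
F(t, Y) = -5*Y
s = -22 (s = -30 + 8 = -22)
a(g) = -58 (a(g) = 9 + (-74 + 7) = 9 - 67 = -58)
sqrt(-26495 + a(s)) = sqrt(-26495 - 58) = sqrt(-26553) = I*sqrt(26553)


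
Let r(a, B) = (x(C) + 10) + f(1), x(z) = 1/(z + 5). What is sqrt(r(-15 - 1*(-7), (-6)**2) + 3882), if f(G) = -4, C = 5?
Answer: sqrt(388810)/10 ≈ 62.355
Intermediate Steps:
x(z) = 1/(5 + z)
r(a, B) = 61/10 (r(a, B) = (1/(5 + 5) + 10) - 4 = (1/10 + 10) - 4 = 101/10 - 4 = 61/10)
sqrt(r(-15 - 1*(-7), (-6)**2) + 3882) = sqrt(61/10 + 3882) = sqrt(38881/10) = sqrt(388810)/10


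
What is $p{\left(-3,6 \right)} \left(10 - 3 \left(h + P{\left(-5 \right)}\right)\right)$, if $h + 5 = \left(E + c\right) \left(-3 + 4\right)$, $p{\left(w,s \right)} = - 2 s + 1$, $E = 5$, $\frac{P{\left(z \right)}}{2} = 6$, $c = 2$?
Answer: $352$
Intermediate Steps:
$P{\left(z \right)} = 12$ ($P{\left(z \right)} = 2 \cdot 6 = 12$)
$p{\left(w,s \right)} = 1 - 2 s$
$h = 2$ ($h = -5 + \left(5 + 2\right) \left(-3 + 4\right) = -5 + 7 \cdot 1 = -5 + 7 = 2$)
$p{\left(-3,6 \right)} \left(10 - 3 \left(h + P{\left(-5 \right)}\right)\right) = \left(1 - 12\right) \left(10 - 3 \left(2 + 12\right)\right) = \left(1 - 12\right) \left(10 - 42\right) = - 11 \left(10 - 42\right) = \left(-11\right) \left(-32\right) = 352$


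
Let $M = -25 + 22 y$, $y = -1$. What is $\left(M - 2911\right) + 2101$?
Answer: $-857$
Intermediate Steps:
$M = -47$ ($M = -25 + 22 \left(-1\right) = -25 - 22 = -47$)
$\left(M - 2911\right) + 2101 = \left(-47 - 2911\right) + 2101 = -2958 + 2101 = -857$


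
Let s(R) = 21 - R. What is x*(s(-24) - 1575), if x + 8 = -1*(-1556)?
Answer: -2368440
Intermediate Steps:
x = 1548 (x = -8 - 1*(-1556) = -8 + 1556 = 1548)
x*(s(-24) - 1575) = 1548*((21 - 1*(-24)) - 1575) = 1548*((21 + 24) - 1575) = 1548*(45 - 1575) = 1548*(-1530) = -2368440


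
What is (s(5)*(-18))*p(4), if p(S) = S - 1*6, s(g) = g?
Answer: 180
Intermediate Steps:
p(S) = -6 + S (p(S) = S - 6 = -6 + S)
(s(5)*(-18))*p(4) = (5*(-18))*(-6 + 4) = -90*(-2) = 180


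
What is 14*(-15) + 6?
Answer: -204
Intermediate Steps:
14*(-15) + 6 = -210 + 6 = -204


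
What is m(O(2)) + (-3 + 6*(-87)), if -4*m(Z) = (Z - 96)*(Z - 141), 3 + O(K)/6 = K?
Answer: -8547/2 ≈ -4273.5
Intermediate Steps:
O(K) = -18 + 6*K
m(Z) = -(-141 + Z)*(-96 + Z)/4 (m(Z) = -(Z - 96)*(Z - 141)/4 = -(-96 + Z)*(-141 + Z)/4 = -(-141 + Z)*(-96 + Z)/4)
m(O(2)) + (-3 + 6*(-87)) = (-3384 - (-18 + 6*2)²/4 + 237*(-18 + 6*2)/4) + (-3 + 6*(-87)) = (-3384 - (-18 + 12)²/4 + 237*(-18 + 12)/4) + (-3 - 522) = (-3384 - ¼*(-6)² + (237/4)*(-6)) - 525 = (-3384 - ¼*36 - 711/2) - 525 = (-3384 - 9 - 711/2) - 525 = -7497/2 - 525 = -8547/2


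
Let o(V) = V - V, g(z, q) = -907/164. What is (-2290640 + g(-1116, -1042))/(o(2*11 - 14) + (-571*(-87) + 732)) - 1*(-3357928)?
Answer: 27759870312661/8267076 ≈ 3.3579e+6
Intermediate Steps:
g(z, q) = -907/164 (g(z, q) = -907*1/164 = -907/164)
o(V) = 0
(-2290640 + g(-1116, -1042))/(o(2*11 - 14) + (-571*(-87) + 732)) - 1*(-3357928) = (-2290640 - 907/164)/(0 + (-571*(-87) + 732)) - 1*(-3357928) = -375665867/(164*(0 + (49677 + 732))) + 3357928 = -375665867/(164*(0 + 50409)) + 3357928 = -375665867/164/50409 + 3357928 = -375665867/164*1/50409 + 3357928 = -375665867/8267076 + 3357928 = 27759870312661/8267076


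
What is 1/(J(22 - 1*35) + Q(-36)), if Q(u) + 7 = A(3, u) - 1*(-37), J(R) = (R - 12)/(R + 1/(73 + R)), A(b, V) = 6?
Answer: 779/29544 ≈ 0.026367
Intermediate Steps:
J(R) = (-12 + R)/(R + 1/(73 + R))
Q(u) = 36 (Q(u) = -7 + (6 - 1*(-37)) = -7 + (6 + 37) = -7 + 43 = 36)
1/(J(22 - 1*35) + Q(-36)) = 1/((-876 + (22 - 1*35)² + 61*(22 - 1*35))/(1 + (22 - 1*35)² + 73*(22 - 1*35)) + 36) = 1/((-876 + (22 - 35)² + 61*(22 - 35))/(1 + (22 - 35)² + 73*(22 - 35)) + 36) = 1/((-876 + (-13)² + 61*(-13))/(1 + (-13)² + 73*(-13)) + 36) = 1/((-876 + 169 - 793)/(1 + 169 - 949) + 36) = 1/(-1500/(-779) + 36) = 1/(-1/779*(-1500) + 36) = 1/(1500/779 + 36) = 1/(29544/779) = 779/29544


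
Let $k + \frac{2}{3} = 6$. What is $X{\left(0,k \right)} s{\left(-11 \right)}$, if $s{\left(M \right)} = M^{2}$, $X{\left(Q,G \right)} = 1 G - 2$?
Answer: $\frac{1210}{3} \approx 403.33$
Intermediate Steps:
$k = \frac{16}{3}$ ($k = - \frac{2}{3} + 6 = \frac{16}{3} \approx 5.3333$)
$X{\left(Q,G \right)} = -2 + G$ ($X{\left(Q,G \right)} = G - 2 = -2 + G$)
$X{\left(0,k \right)} s{\left(-11 \right)} = \left(-2 + \frac{16}{3}\right) \left(-11\right)^{2} = \frac{10}{3} \cdot 121 = \frac{1210}{3}$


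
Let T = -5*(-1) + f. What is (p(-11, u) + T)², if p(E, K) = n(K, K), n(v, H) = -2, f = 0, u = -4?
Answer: 9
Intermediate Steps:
T = 5 (T = -5*(-1) + 0 = 5 + 0 = 5)
p(E, K) = -2
(p(-11, u) + T)² = (-2 + 5)² = 3² = 9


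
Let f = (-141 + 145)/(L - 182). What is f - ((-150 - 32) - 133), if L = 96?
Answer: 13543/43 ≈ 314.95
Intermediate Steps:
f = -2/43 (f = (-141 + 145)/(96 - 182) = 4/(-86) = 4*(-1/86) = -2/43 ≈ -0.046512)
f - ((-150 - 32) - 133) = -2/43 - ((-150 - 32) - 133) = -2/43 - (-182 - 133) = -2/43 - 1*(-315) = -2/43 + 315 = 13543/43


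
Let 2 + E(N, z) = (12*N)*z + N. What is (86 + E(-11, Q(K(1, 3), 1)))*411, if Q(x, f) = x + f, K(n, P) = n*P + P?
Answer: -349761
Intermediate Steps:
K(n, P) = P + P*n (K(n, P) = P*n + P = P + P*n)
Q(x, f) = f + x
E(N, z) = -2 + N + 12*N*z (E(N, z) = -2 + ((12*N)*z + N) = -2 + (12*N*z + N) = -2 + (N + 12*N*z) = -2 + N + 12*N*z)
(86 + E(-11, Q(K(1, 3), 1)))*411 = (86 + (-2 - 11 + 12*(-11)*(1 + 3*(1 + 1))))*411 = (86 + (-2 - 11 + 12*(-11)*(1 + 3*2)))*411 = (86 + (-2 - 11 + 12*(-11)*(1 + 6)))*411 = (86 + (-2 - 11 + 12*(-11)*7))*411 = (86 + (-2 - 11 - 924))*411 = (86 - 937)*411 = -851*411 = -349761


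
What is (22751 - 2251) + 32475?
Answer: 52975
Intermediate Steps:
(22751 - 2251) + 32475 = 20500 + 32475 = 52975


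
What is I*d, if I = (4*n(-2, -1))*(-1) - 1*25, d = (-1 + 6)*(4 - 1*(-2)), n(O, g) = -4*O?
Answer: -1710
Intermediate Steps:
d = 30 (d = 5*(4 + 2) = 5*6 = 30)
I = -57 (I = (4*(-4*(-2)))*(-1) - 1*25 = (4*8)*(-1) - 25 = 32*(-1) - 25 = -32 - 25 = -57)
I*d = -57*30 = -1710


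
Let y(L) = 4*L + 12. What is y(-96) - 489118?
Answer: -489490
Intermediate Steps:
y(L) = 12 + 4*L
y(-96) - 489118 = (12 + 4*(-96)) - 489118 = (12 - 384) - 489118 = -372 - 489118 = -489490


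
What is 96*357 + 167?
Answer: 34439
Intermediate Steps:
96*357 + 167 = 34272 + 167 = 34439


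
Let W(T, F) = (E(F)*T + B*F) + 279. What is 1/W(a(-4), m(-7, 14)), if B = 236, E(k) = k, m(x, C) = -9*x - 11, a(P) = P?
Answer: 1/12343 ≈ 8.1018e-5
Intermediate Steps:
m(x, C) = -11 - 9*x
W(T, F) = 279 + 236*F + F*T (W(T, F) = (F*T + 236*F) + 279 = (236*F + F*T) + 279 = 279 + 236*F + F*T)
1/W(a(-4), m(-7, 14)) = 1/(279 + 236*(-11 - 9*(-7)) + (-11 - 9*(-7))*(-4)) = 1/(279 + 236*(-11 + 63) + (-11 + 63)*(-4)) = 1/(279 + 236*52 + 52*(-4)) = 1/(279 + 12272 - 208) = 1/12343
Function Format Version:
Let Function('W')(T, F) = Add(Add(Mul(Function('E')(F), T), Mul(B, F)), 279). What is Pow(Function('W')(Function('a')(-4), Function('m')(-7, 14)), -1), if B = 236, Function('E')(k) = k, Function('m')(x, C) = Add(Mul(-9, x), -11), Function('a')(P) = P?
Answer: Rational(1, 12343) ≈ 8.1018e-5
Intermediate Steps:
Function('m')(x, C) = Add(-11, Mul(-9, x))
Function('W')(T, F) = Add(279, Mul(236, F), Mul(F, T)) (Function('W')(T, F) = Add(Add(Mul(F, T), Mul(236, F)), 279) = Add(Add(Mul(236, F), Mul(F, T)), 279) = Add(279, Mul(236, F), Mul(F, T)))
Pow(Function('W')(Function('a')(-4), Function('m')(-7, 14)), -1) = Pow(Add(279, Mul(236, Add(-11, Mul(-9, -7))), Mul(Add(-11, Mul(-9, -7)), -4)), -1) = Pow(Add(279, Mul(236, Add(-11, 63)), Mul(Add(-11, 63), -4)), -1) = Pow(Add(279, Mul(236, 52), Mul(52, -4)), -1) = Pow(Add(279, 12272, -208), -1) = Pow(12343, -1) = Rational(1, 12343)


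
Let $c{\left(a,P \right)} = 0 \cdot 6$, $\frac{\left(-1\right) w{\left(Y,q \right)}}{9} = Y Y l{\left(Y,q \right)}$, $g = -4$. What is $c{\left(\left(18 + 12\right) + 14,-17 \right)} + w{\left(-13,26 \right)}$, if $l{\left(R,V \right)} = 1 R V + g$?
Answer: $520182$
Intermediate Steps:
$l{\left(R,V \right)} = -4 + R V$ ($l{\left(R,V \right)} = 1 R V - 4 = R V - 4 = -4 + R V$)
$w{\left(Y,q \right)} = - 9 Y^{2} \left(-4 + Y q\right)$ ($w{\left(Y,q \right)} = - 9 Y Y \left(-4 + Y q\right) = - 9 Y^{2} \left(-4 + Y q\right)$)
$c{\left(a,P \right)} = 0$
$c{\left(\left(18 + 12\right) + 14,-17 \right)} + w{\left(-13,26 \right)} = 0 + 9 \left(-13\right)^{2} \left(4 - \left(-13\right) 26\right) = 0 + 9 \cdot 169 \left(4 + 338\right) = 0 + 9 \cdot 169 \cdot 342 = 0 + 520182 = 520182$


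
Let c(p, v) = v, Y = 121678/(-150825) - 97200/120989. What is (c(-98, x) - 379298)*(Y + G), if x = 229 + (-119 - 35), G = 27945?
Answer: -193371729223376219009/18248165925 ≈ -1.0597e+10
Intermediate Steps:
x = 75 (x = 229 - 154 = 75)
Y = -29381889542/18248165925 (Y = 121678*(-1/150825) - 97200*1/120989 = -121678/150825 - 97200/120989 = -29381889542/18248165925 ≈ -1.6101)
(c(-98, x) - 379298)*(Y + G) = (75 - 379298)*(-29381889542/18248165925 + 27945) = -379223*509915614884583/18248165925 = -193371729223376219009/18248165925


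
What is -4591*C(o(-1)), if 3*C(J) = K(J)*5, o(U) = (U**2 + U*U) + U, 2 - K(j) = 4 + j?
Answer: 22955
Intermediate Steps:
K(j) = -2 - j (K(j) = 2 - (4 + j) = 2 + (-4 - j) = -2 - j)
o(U) = U + 2*U**2 (o(U) = (U**2 + U**2) + U = 2*U**2 + U = U + 2*U**2)
C(J) = -10/3 - 5*J/3 (C(J) = ((-2 - J)*5)/3 = (-10 - 5*J)/3 = -10/3 - 5*J/3)
-4591*C(o(-1)) = -4591*(-10/3 - (-5)*(1 + 2*(-1))/3) = -4591*(-10/3 - (-5)*(1 - 2)/3) = -4591*(-10/3 - (-5)*(-1)/3) = -4591*(-10/3 - 5/3*1) = -4591*(-10/3 - 5/3) = -4591*(-5) = 22955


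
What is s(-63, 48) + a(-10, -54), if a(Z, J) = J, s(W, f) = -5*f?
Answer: -294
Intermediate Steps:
s(-63, 48) + a(-10, -54) = -5*48 - 54 = -240 - 54 = -294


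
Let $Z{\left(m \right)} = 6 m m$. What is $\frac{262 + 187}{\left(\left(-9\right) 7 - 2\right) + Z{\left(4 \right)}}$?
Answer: $\frac{449}{31} \approx 14.484$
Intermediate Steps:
$Z{\left(m \right)} = 6 m^{2}$
$\frac{262 + 187}{\left(\left(-9\right) 7 - 2\right) + Z{\left(4 \right)}} = \frac{262 + 187}{\left(\left(-9\right) 7 - 2\right) + 6 \cdot 4^{2}} = \frac{449}{\left(-63 - 2\right) + 6 \cdot 16} = \frac{449}{-65 + 96} = \frac{449}{31}$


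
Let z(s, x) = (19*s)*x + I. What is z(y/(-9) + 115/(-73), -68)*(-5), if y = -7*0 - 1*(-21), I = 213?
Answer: -5762995/219 ≈ -26315.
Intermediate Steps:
y = 21 (y = 0 + 21 = 21)
z(s, x) = 213 + 19*s*x (z(s, x) = (19*s)*x + 213 = 19*s*x + 213 = 213 + 19*s*x)
z(y/(-9) + 115/(-73), -68)*(-5) = (213 + 19*(21/(-9) + 115/(-73))*(-68))*(-5) = (213 + 19*(21*(-⅑) + 115*(-1/73))*(-68))*(-5) = (213 + 19*(-7/3 - 115/73)*(-68))*(-5) = (213 + 19*(-856/219)*(-68))*(-5) = (213 + 1105952/219)*(-5) = (1152599/219)*(-5) = -5762995/219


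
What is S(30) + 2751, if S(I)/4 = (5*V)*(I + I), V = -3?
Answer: -849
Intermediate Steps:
S(I) = -120*I (S(I) = 4*((5*(-3))*(I + I)) = 4*(-30*I) = -120*I)
S(30) + 2751 = -120*30 + 2751 = -3600 + 2751 = -849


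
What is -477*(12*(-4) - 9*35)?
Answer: 173151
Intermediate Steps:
-477*(12*(-4) - 9*35) = -477*(-48 - 315) = -477*(-363) = 173151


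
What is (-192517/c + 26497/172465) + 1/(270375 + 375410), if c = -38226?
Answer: 4419149239352557/851486520203130 ≈ 5.1899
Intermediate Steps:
(-192517/c + 26497/172465) + 1/(270375 + 375410) = (-192517/(-38226) + 26497/172465) + 1/(270375 + 375410) = (-192517*(-1/38226) + 26497*(1/172465)) + 1/645785 = (192517/38226 + 26497/172465) + 1/645785 = 34215318727/6592647090 + 1/645785 = 4419149239352557/851486520203130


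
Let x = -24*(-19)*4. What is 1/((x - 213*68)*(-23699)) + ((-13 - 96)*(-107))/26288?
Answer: 874810554677/1971792822480 ≈ 0.44366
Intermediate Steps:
x = 1824 (x = 456*4 = 1824)
1/((x - 213*68)*(-23699)) + ((-13 - 96)*(-107))/26288 = 1/((1824 - 213*68)*(-23699)) + ((-13 - 96)*(-107))/26288 = -1/23699/(1824 - 14484) - 109*(-107)*(1/26288) = -1/23699/(-12660) + 11663*(1/26288) = -1/12660*(-1/23699) + 11663/26288 = 1/300029340 + 11663/26288 = 874810554677/1971792822480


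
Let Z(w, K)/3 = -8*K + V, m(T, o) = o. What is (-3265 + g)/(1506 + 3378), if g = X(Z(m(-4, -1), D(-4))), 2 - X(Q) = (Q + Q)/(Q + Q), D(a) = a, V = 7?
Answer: -272/407 ≈ -0.66830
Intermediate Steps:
Z(w, K) = 21 - 24*K (Z(w, K) = 3*(-8*K + 7) = 3*(7 - 8*K) = 21 - 24*K)
X(Q) = 1 (X(Q) = 2 - (Q + Q)/(Q + Q) = 2 - 2*Q/(2*Q) = 2 - 2*Q*1/(2*Q) = 2 - 1*1 = 2 - 1 = 1)
g = 1
(-3265 + g)/(1506 + 3378) = (-3265 + 1)/(1506 + 3378) = -3264/4884 = -3264*1/4884 = -272/407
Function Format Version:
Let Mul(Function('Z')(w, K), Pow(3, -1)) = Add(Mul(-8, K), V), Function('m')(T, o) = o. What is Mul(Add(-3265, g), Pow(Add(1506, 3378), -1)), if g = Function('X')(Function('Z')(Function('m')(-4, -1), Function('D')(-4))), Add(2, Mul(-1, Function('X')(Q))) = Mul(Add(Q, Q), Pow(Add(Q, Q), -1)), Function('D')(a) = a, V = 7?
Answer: Rational(-272, 407) ≈ -0.66830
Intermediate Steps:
Function('Z')(w, K) = Add(21, Mul(-24, K)) (Function('Z')(w, K) = Mul(3, Add(Mul(-8, K), 7)) = Mul(3, Add(7, Mul(-8, K))) = Add(21, Mul(-24, K)))
Function('X')(Q) = 1 (Function('X')(Q) = Add(2, Mul(-1, Mul(Add(Q, Q), Pow(Add(Q, Q), -1)))) = Add(2, Mul(-1, Mul(Mul(2, Q), Pow(Mul(2, Q), -1)))) = Add(2, Mul(-1, Mul(Mul(2, Q), Mul(Rational(1, 2), Pow(Q, -1))))) = Add(2, Mul(-1, 1)) = Add(2, -1) = 1)
g = 1
Mul(Add(-3265, g), Pow(Add(1506, 3378), -1)) = Mul(Add(-3265, 1), Pow(Add(1506, 3378), -1)) = Mul(-3264, Pow(4884, -1)) = Mul(-3264, Rational(1, 4884)) = Rational(-272, 407)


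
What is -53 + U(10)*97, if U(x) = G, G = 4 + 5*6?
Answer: 3245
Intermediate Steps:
G = 34 (G = 4 + 30 = 34)
U(x) = 34
-53 + U(10)*97 = -53 + 34*97 = -53 + 3298 = 3245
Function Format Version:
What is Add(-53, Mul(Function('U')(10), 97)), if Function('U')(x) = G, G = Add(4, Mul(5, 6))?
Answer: 3245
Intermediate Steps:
G = 34 (G = Add(4, 30) = 34)
Function('U')(x) = 34
Add(-53, Mul(Function('U')(10), 97)) = Add(-53, Mul(34, 97)) = Add(-53, 3298) = 3245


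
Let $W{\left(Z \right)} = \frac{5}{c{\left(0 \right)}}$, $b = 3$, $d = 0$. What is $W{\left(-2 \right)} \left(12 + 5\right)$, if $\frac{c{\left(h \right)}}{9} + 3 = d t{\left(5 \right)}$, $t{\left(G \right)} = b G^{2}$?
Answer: $- \frac{85}{27} \approx -3.1481$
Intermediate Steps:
$t{\left(G \right)} = 3 G^{2}$
$c{\left(h \right)} = -27$ ($c{\left(h \right)} = -27 + 9 \cdot 0 \cdot 3 \cdot 5^{2} = -27 + 9 \cdot 0 \cdot 3 \cdot 25 = -27 + 9 \cdot 0 \cdot 75 = -27 + 9 \cdot 0 = -27 + 0 = -27$)
$W{\left(Z \right)} = - \frac{5}{27}$ ($W{\left(Z \right)} = \frac{5}{-27} = 5 \left(- \frac{1}{27}\right) = - \frac{5}{27}$)
$W{\left(-2 \right)} \left(12 + 5\right) = - \frac{5 \left(12 + 5\right)}{27} = \left(- \frac{5}{27}\right) 17 = - \frac{85}{27}$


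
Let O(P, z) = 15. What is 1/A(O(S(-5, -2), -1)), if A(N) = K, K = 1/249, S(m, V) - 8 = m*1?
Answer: 249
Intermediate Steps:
S(m, V) = 8 + m (S(m, V) = 8 + m*1 = 8 + m)
K = 1/249 ≈ 0.0040161
A(N) = 1/249
1/A(O(S(-5, -2), -1)) = 1/(1/249) = 249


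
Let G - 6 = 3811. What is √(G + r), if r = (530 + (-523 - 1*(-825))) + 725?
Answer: √5374 ≈ 73.308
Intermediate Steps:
G = 3817 (G = 6 + 3811 = 3817)
r = 1557 (r = (530 + (-523 + 825)) + 725 = (530 + 302) + 725 = 832 + 725 = 1557)
√(G + r) = √(3817 + 1557) = √5374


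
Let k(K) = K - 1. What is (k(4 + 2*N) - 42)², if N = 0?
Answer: 1521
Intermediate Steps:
k(K) = -1 + K
(k(4 + 2*N) - 42)² = ((-1 + (4 + 2*0)) - 42)² = ((-1 + (4 + 0)) - 42)² = ((-1 + 4) - 42)² = (3 - 42)² = (-39)² = 1521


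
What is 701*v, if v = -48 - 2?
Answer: -35050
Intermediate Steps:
v = -50
701*v = 701*(-50) = -35050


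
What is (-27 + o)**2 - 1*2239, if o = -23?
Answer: 261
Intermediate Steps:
(-27 + o)**2 - 1*2239 = (-27 - 23)**2 - 1*2239 = (-50)**2 - 2239 = 2500 - 2239 = 261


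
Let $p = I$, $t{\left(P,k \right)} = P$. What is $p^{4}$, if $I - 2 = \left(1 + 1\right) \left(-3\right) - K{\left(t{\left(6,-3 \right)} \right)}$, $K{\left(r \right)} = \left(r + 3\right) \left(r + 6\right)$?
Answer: $157351936$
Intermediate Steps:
$K{\left(r \right)} = \left(3 + r\right) \left(6 + r\right)$
$I = -112$ ($I = 2 - \left(54 + 54 - \left(1 + 1\right) \left(-3\right)\right) = 2 + \left(2 \left(-3\right) - \left(18 + 36 + 54\right)\right) = 2 - 114 = -112$)
$p = -112$
$p^{4} = \left(-112\right)^{4} = 157351936$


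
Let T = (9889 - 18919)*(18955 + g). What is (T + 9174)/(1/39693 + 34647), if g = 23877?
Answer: -7675907478849/687621686 ≈ -11163.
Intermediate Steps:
T = -386772960 (T = (9889 - 18919)*(18955 + 23877) = -9030*42832 = -386772960)
(T + 9174)/(1/39693 + 34647) = (-386772960 + 9174)/(1/39693 + 34647) = -386763786/(1/39693 + 34647) = -386763786/1375243372/39693 = -386763786*39693/1375243372 = -7675907478849/687621686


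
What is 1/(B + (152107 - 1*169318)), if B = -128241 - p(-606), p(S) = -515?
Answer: -1/144937 ≈ -6.8996e-6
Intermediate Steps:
B = -127726 (B = -128241 - 1*(-515) = -128241 + 515 = -127726)
1/(B + (152107 - 1*169318)) = 1/(-127726 + (152107 - 1*169318)) = 1/(-127726 + (152107 - 169318)) = 1/(-127726 - 17211) = 1/(-144937) = -1/144937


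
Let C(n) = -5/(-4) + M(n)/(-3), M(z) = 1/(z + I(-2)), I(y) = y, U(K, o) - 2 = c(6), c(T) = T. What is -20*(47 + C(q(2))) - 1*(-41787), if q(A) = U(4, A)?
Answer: 367408/9 ≈ 40823.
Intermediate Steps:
U(K, o) = 8 (U(K, o) = 2 + 6 = 8)
M(z) = 1/(-2 + z) (M(z) = 1/(z - 2) = 1/(-2 + z))
q(A) = 8
C(n) = 5/4 - 1/(3*(-2 + n)) (C(n) = -5/(-4) + 1/((-2 + n)*(-3)) = -5*(-1/4) - 1/3/(-2 + n) = 5/4 - 1/(3*(-2 + n)))
-20*(47 + C(q(2))) - 1*(-41787) = -20*(47 + (-34 + 15*8)/(12*(-2 + 8))) - 1*(-41787) = -20*(47 + (1/12)*(-34 + 120)/6) + 41787 = -20*(47 + (1/12)*(1/6)*86) + 41787 = -20*(47 + 43/36) + 41787 = -20*1735/36 + 41787 = -8675/9 + 41787 = 367408/9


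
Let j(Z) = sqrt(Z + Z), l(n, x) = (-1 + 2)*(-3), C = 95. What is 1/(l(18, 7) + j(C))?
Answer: 3/181 + sqrt(190)/181 ≈ 0.092730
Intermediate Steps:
l(n, x) = -3 (l(n, x) = 1*(-3) = -3)
j(Z) = sqrt(2)*sqrt(Z) (j(Z) = sqrt(2*Z) = sqrt(2)*sqrt(Z))
1/(l(18, 7) + j(C)) = 1/(-3 + sqrt(2)*sqrt(95)) = 1/(-3 + sqrt(190))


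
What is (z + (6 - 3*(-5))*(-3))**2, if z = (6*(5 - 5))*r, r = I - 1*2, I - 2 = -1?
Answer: 3969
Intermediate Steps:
I = 1 (I = 2 - 1 = 1)
r = -1 (r = 1 - 1*2 = 1 - 2 = -1)
z = 0 (z = (6*(5 - 5))*(-1) = (6*0)*(-1) = 0*(-1) = 0)
(z + (6 - 3*(-5))*(-3))**2 = (0 + (6 - 3*(-5))*(-3))**2 = (0 + (6 + 15)*(-3))**2 = (0 + 21*(-3))**2 = (0 - 63)**2 = (-63)**2 = 3969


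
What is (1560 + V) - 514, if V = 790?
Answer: 1836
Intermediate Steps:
(1560 + V) - 514 = (1560 + 790) - 514 = 2350 - 514 = 1836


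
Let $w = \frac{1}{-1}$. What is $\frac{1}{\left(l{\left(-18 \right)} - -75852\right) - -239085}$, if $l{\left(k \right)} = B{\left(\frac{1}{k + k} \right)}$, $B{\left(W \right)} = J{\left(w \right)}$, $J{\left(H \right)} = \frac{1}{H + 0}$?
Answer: $\frac{1}{314936} \approx 3.1752 \cdot 10^{-6}$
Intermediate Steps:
$w = -1$
$J{\left(H \right)} = \frac{1}{H}$
$B{\left(W \right)} = -1$ ($B{\left(W \right)} = \frac{1}{-1} = -1$)
$l{\left(k \right)} = -1$
$\frac{1}{\left(l{\left(-18 \right)} - -75852\right) - -239085} = \frac{1}{\left(-1 - -75852\right) - -239085} = \frac{1}{\left(-1 + 75852\right) + 239085} = \frac{1}{75851 + 239085} = \frac{1}{314936}$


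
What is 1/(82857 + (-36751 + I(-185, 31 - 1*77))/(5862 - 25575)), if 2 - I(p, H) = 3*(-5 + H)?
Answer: 19713/1633396637 ≈ 1.2069e-5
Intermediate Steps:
I(p, H) = 17 - 3*H (I(p, H) = 2 - 3*(-5 + H) = 2 - (-15 + 3*H) = 2 + (15 - 3*H) = 17 - 3*H)
1/(82857 + (-36751 + I(-185, 31 - 1*77))/(5862 - 25575)) = 1/(82857 + (-36751 + (17 - 3*(31 - 1*77)))/(5862 - 25575)) = 1/(82857 + (-36751 + (17 - 3*(31 - 77)))/(-19713)) = 1/(82857 + (-36751 + (17 - 3*(-46)))*(-1/19713)) = 1/(82857 + (-36751 + (17 + 138))*(-1/19713)) = 1/(82857 + (-36751 + 155)*(-1/19713)) = 1/(82857 - 36596*(-1/19713)) = 1/(82857 + 36596/19713) = 1/(1633396637/19713) = 19713/1633396637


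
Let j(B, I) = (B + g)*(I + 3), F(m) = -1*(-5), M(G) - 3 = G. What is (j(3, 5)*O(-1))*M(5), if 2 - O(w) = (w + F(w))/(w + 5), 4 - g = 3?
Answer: 256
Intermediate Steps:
g = 1 (g = 4 - 1*3 = 4 - 3 = 1)
M(G) = 3 + G
F(m) = 5
O(w) = 1 (O(w) = 2 - (w + 5)/(w + 5) = 2 - (5 + w)/(5 + w) = 2 - 1*1 = 2 - 1 = 1)
j(B, I) = (1 + B)*(3 + I) (j(B, I) = (B + 1)*(I + 3) = (1 + B)*(3 + I))
(j(3, 5)*O(-1))*M(5) = ((3 + 5 + 3*3 + 3*5)*1)*(3 + 5) = ((3 + 5 + 9 + 15)*1)*8 = (32*1)*8 = 32*8 = 256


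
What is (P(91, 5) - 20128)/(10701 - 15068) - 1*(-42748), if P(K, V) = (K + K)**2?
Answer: 186667520/4367 ≈ 42745.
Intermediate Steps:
P(K, V) = 4*K**2 (P(K, V) = (2*K)**2 = 4*K**2)
(P(91, 5) - 20128)/(10701 - 15068) - 1*(-42748) = (4*91**2 - 20128)/(10701 - 15068) - 1*(-42748) = (4*8281 - 20128)/(-4367) + 42748 = (33124 - 20128)*(-1/4367) + 42748 = 12996*(-1/4367) + 42748 = -12996/4367 + 42748 = 186667520/4367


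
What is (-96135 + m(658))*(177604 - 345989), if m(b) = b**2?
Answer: -56716951165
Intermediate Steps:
(-96135 + m(658))*(177604 - 345989) = (-96135 + 658**2)*(177604 - 345989) = (-96135 + 432964)*(-168385) = 336829*(-168385) = -56716951165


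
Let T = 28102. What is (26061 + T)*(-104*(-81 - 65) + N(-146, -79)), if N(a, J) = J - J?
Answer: 822410992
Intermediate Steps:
N(a, J) = 0
(26061 + T)*(-104*(-81 - 65) + N(-146, -79)) = (26061 + 28102)*(-104*(-81 - 65) + 0) = 54163*(-104*(-146) + 0) = 54163*(15184 + 0) = 54163*15184 = 822410992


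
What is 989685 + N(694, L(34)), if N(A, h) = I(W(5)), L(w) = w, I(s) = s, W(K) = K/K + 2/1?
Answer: 989688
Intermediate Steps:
W(K) = 3 (W(K) = 1 + 2*1 = 1 + 2 = 3)
N(A, h) = 3
989685 + N(694, L(34)) = 989685 + 3 = 989688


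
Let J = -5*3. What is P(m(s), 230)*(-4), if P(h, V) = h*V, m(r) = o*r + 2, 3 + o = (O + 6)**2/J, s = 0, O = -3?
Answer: -1840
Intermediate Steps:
J = -15
o = -18/5 (o = -3 + (-3 + 6)**2/(-15) = -3 + 3**2*(-1/15) = -3 + 9*(-1/15) = -3 - 3/5 = -18/5 ≈ -3.6000)
m(r) = 2 - 18*r/5 (m(r) = -18*r/5 + 2 = 2 - 18*r/5)
P(h, V) = V*h
P(m(s), 230)*(-4) = (230*(2 - 18/5*0))*(-4) = (230*(2 + 0))*(-4) = (230*2)*(-4) = 460*(-4) = -1840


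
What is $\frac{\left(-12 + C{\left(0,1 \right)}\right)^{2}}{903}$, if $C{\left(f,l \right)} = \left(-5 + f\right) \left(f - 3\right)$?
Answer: $\frac{3}{301} \approx 0.0099668$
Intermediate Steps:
$C{\left(f,l \right)} = \left(-5 + f\right) \left(-3 + f\right)$
$\frac{\left(-12 + C{\left(0,1 \right)}\right)^{2}}{903} = \frac{\left(-12 + \left(15 + 0^{2} - 0\right)\right)^{2}}{903} = \left(-12 + \left(15 + 0 + 0\right)\right)^{2} \cdot \frac{1}{903} = \left(-12 + 15\right)^{2} \cdot \frac{1}{903} = 3^{2} \cdot \frac{1}{903} = 9 \cdot \frac{1}{903} = \frac{3}{301}$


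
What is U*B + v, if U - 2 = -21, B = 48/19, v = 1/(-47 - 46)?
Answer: -4465/93 ≈ -48.011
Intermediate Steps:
v = -1/93 (v = 1/(-93) = -1/93 ≈ -0.010753)
B = 48/19 (B = 48*(1/19) = 48/19 ≈ 2.5263)
U = -19 (U = 2 - 21 = -19)
U*B + v = -19*48/19 - 1/93 = -48 - 1/93 = -4465/93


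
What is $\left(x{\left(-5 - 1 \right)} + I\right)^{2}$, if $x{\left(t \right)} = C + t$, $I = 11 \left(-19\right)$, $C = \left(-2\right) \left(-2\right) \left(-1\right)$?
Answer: $47961$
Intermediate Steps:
$C = -4$ ($C = 4 \left(-1\right) = -4$)
$I = -209$
$x{\left(t \right)} = -4 + t$
$\left(x{\left(-5 - 1 \right)} + I\right)^{2} = \left(\left(-4 - 6\right) - 209\right)^{2} = \left(-10 - 209\right)^{2} = \left(-219\right)^{2} = 47961$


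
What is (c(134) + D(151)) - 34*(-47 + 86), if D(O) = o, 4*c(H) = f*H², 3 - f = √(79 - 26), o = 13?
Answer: 12154 - 4489*√53 ≈ -20526.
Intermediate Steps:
f = 3 - √53 (f = 3 - √(79 - 26) = 3 - √53 ≈ -4.2801)
c(H) = H²*(3 - √53)/4 (c(H) = ((3 - √53)*H²)/4 = (H²*(3 - √53))/4 = H²*(3 - √53)/4)
D(O) = 13
(c(134) + D(151)) - 34*(-47 + 86) = ((¼)*134²*(3 - √53) + 13) - 34*(-47 + 86) = ((¼)*17956*(3 - √53) + 13) - 34*39 = ((13467 - 4489*√53) + 13) - 1326 = (13480 - 4489*√53) - 1326 = 12154 - 4489*√53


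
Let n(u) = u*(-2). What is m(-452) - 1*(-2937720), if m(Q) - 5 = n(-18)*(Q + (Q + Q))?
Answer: 2888909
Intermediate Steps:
n(u) = -2*u
m(Q) = 5 + 108*Q (m(Q) = 5 + (-2*(-18))*(Q + (Q + Q)) = 5 + 36*(Q + 2*Q) = 5 + 36*(3*Q) = 5 + 108*Q)
m(-452) - 1*(-2937720) = (5 + 108*(-452)) - 1*(-2937720) = (5 - 48816) + 2937720 = -48811 + 2937720 = 2888909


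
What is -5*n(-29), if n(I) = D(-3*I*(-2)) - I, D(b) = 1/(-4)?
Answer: -575/4 ≈ -143.75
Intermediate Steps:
D(b) = -¼
n(I) = -¼ - I
-5*n(-29) = -5*(-¼ - 1*(-29)) = -5*(-¼ + 29) = -5*115/4 = -575/4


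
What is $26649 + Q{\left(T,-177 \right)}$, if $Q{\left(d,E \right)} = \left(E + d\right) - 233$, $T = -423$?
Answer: $25816$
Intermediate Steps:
$Q{\left(d,E \right)} = -233 + E + d$
$26649 + Q{\left(T,-177 \right)} = 26649 - 833 = 25816$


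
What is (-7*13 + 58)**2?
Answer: 1089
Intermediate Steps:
(-7*13 + 58)**2 = (-91 + 58)**2 = (-33)**2 = 1089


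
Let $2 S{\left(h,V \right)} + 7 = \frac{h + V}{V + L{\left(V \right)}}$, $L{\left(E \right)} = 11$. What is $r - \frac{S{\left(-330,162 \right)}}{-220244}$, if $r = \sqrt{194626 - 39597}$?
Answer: $- \frac{1379}{76204424} + \sqrt{155029} \approx 393.74$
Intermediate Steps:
$r = \sqrt{155029} \approx 393.74$
$S{\left(h,V \right)} = - \frac{7}{2} + \frac{V + h}{2 \left(11 + V\right)}$ ($S{\left(h,V \right)} = - \frac{7}{2} + \frac{\left(h + V\right) \frac{1}{V + 11}}{2} = - \frac{7}{2} + \frac{\left(V + h\right) \frac{1}{11 + V}}{2} = - \frac{7}{2} + \frac{\frac{1}{11 + V} \left(V + h\right)}{2} = - \frac{7}{2} + \frac{V + h}{2 \left(11 + V\right)}$)
$r - \frac{S{\left(-330,162 \right)}}{-220244} = \sqrt{155029} - \frac{\frac{1}{2} \frac{1}{11 + 162} \left(-77 - 330 - 972\right)}{-220244} = \sqrt{155029} - \frac{-77 - 330 - 972}{2 \cdot 173} \left(- \frac{1}{220244}\right) = \sqrt{155029} - \frac{1}{2} \cdot \frac{1}{173} \left(-1379\right) \left(- \frac{1}{220244}\right) = \sqrt{155029} - \left(- \frac{1379}{346}\right) \left(- \frac{1}{220244}\right) = \sqrt{155029} - \frac{1379}{76204424} = - \frac{1379}{76204424} + \sqrt{155029}$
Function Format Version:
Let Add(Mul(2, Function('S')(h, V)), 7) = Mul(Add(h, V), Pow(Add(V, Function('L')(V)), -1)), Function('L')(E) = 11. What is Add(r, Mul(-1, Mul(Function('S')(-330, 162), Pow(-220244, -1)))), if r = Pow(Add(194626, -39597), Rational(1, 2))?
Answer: Add(Rational(-1379, 76204424), Pow(155029, Rational(1, 2))) ≈ 393.74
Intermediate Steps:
r = Pow(155029, Rational(1, 2)) ≈ 393.74
Function('S')(h, V) = Add(Rational(-7, 2), Mul(Rational(1, 2), Pow(Add(11, V), -1), Add(V, h))) (Function('S')(h, V) = Add(Rational(-7, 2), Mul(Rational(1, 2), Mul(Add(h, V), Pow(Add(V, 11), -1)))) = Add(Rational(-7, 2), Mul(Rational(1, 2), Mul(Add(V, h), Pow(Add(11, V), -1)))) = Add(Rational(-7, 2), Mul(Rational(1, 2), Mul(Pow(Add(11, V), -1), Add(V, h)))) = Add(Rational(-7, 2), Mul(Rational(1, 2), Pow(Add(11, V), -1), Add(V, h))))
Add(r, Mul(-1, Mul(Function('S')(-330, 162), Pow(-220244, -1)))) = Add(Pow(155029, Rational(1, 2)), Mul(-1, Mul(Mul(Rational(1, 2), Pow(Add(11, 162), -1), Add(-77, -330, Mul(-6, 162))), Pow(-220244, -1)))) = Add(Pow(155029, Rational(1, 2)), Mul(-1, Mul(Mul(Rational(1, 2), Pow(173, -1), Add(-77, -330, -972)), Rational(-1, 220244)))) = Add(Pow(155029, Rational(1, 2)), Mul(-1, Mul(Mul(Rational(1, 2), Rational(1, 173), -1379), Rational(-1, 220244)))) = Add(Pow(155029, Rational(1, 2)), Mul(-1, Mul(Rational(-1379, 346), Rational(-1, 220244)))) = Add(Pow(155029, Rational(1, 2)), Mul(-1, Rational(1379, 76204424))) = Add(Pow(155029, Rational(1, 2)), Rational(-1379, 76204424)) = Add(Rational(-1379, 76204424), Pow(155029, Rational(1, 2)))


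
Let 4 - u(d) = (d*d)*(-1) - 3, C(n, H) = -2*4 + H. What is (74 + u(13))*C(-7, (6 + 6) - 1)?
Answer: 750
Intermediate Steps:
C(n, H) = -8 + H
u(d) = 7 + d² (u(d) = 4 - ((d*d)*(-1) - 3) = 4 - (d²*(-1) - 3) = 4 - (-d² - 3) = 4 - (-3 - d²) = 4 + (3 + d²) = 7 + d²)
(74 + u(13))*C(-7, (6 + 6) - 1) = (74 + (7 + 13²))*(-8 + ((6 + 6) - 1)) = (74 + (7 + 169))*(-8 + (12 - 1)) = (74 + 176)*(-8 + 11) = 250*3 = 750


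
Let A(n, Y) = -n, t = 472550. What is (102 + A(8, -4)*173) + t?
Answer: 471268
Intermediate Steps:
(102 + A(8, -4)*173) + t = (102 - 1*8*173) + 472550 = (102 - 8*173) + 472550 = (102 - 1384) + 472550 = -1282 + 472550 = 471268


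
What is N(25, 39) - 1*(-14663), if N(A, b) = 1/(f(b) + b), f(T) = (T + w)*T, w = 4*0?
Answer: 22874281/1560 ≈ 14663.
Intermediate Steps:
w = 0
f(T) = T² (f(T) = (T + 0)*T = T*T = T²)
N(A, b) = 1/(b + b²) (N(A, b) = 1/(b² + b) = 1/(b + b²))
N(25, 39) - 1*(-14663) = 1/(39*(1 + 39)) - 1*(-14663) = (1/39)/40 + 14663 = (1/39)*(1/40) + 14663 = 1/1560 + 14663 = 22874281/1560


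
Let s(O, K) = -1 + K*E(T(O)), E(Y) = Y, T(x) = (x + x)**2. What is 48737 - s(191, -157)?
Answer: 22958806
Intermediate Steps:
T(x) = 4*x**2 (T(x) = (2*x)**2 = 4*x**2)
s(O, K) = -1 + 4*K*O**2 (s(O, K) = -1 + K*(4*O**2) = -1 + 4*K*O**2)
48737 - s(191, -157) = 48737 - (-1 + 4*(-157)*191**2) = 48737 - (-1 + 4*(-157)*36481) = 48737 - (-1 - 22910068) = 48737 - 1*(-22910069) = 48737 + 22910069 = 22958806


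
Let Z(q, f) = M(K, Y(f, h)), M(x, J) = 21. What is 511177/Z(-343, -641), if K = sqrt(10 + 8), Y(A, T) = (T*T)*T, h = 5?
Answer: 511177/21 ≈ 24342.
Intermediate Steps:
Y(A, T) = T**3 (Y(A, T) = T**2*T = T**3)
K = 3*sqrt(2) (K = sqrt(18) = 3*sqrt(2) ≈ 4.2426)
Z(q, f) = 21
511177/Z(-343, -641) = 511177/21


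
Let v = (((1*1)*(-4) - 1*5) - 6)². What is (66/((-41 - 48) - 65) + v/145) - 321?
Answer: -64935/203 ≈ -319.88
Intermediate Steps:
v = 225 (v = ((1*(-4) - 5) - 6)² = ((-4 - 5) - 6)² = (-9 - 6)² = (-15)² = 225)
(66/((-41 - 48) - 65) + v/145) - 321 = (66/((-41 - 48) - 65) + 225/145) - 321 = (66/(-89 - 65) + 225*(1/145)) - 321 = (66/(-154) + 45/29) - 321 = (66*(-1/154) + 45/29) - 321 = (-3/7 + 45/29) - 321 = 228/203 - 321 = -64935/203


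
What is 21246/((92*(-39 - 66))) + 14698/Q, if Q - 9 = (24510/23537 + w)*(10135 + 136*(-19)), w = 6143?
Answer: -483262579946023/219758498957655 ≈ -2.1991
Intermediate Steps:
Q = 1091967696684/23537 (Q = 9 + (24510/23537 + 6143)*(10135 + 136*(-19)) = 9 + (24510*(1/23537) + 6143)*(10135 - 2584) = 9 + (24510/23537 + 6143)*7551 = 9 + (144612301/23537)*7551 = 9 + 1091967484851/23537 = 1091967696684/23537 ≈ 4.6394e+7)
21246/((92*(-39 - 66))) + 14698/Q = 21246/((92*(-39 - 66))) + 14698/(1091967696684/23537) = 21246/((92*(-105))) + 14698*(23537/1091967696684) = 21246/(-9660) + 172973413/545983848342 = 21246*(-1/9660) + 172973413/545983848342 = -3541/1610 + 172973413/545983848342 = -483262579946023/219758498957655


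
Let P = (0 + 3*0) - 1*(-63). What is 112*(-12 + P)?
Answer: 5712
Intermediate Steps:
P = 63 (P = (0 + 0) + 63 = 0 + 63 = 63)
112*(-12 + P) = 112*(-12 + 63) = 112*51 = 5712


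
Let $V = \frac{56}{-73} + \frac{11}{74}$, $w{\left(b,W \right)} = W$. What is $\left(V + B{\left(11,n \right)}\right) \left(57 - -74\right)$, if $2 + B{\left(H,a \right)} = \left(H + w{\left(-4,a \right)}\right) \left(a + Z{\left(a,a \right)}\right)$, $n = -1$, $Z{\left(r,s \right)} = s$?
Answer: $- \frac{16006235}{5402} \approx -2963.0$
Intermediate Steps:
$V = - \frac{3341}{5402}$ ($V = 56 \left(- \frac{1}{73}\right) + 11 \cdot \frac{1}{74} = - \frac{56}{73} + \frac{11}{74} = - \frac{3341}{5402} \approx -0.61847$)
$B{\left(H,a \right)} = -2 + 2 a \left(H + a\right)$ ($B{\left(H,a \right)} = -2 + \left(H + a\right) \left(a + a\right) = -2 + \left(H + a\right) 2 a = -2 + 2 a \left(H + a\right)$)
$\left(V + B{\left(11,n \right)}\right) \left(57 - -74\right) = \left(- \frac{3341}{5402} + \left(-2 + 2 \left(-1\right)^{2} + 2 \cdot 11 \left(-1\right)\right)\right) \left(57 - -74\right) = \left(- \frac{3341}{5402} - 22\right) \left(57 + 74\right) = \left(- \frac{3341}{5402} - 22\right) 131 = \left(- \frac{122185}{5402}\right) 131 = - \frac{16006235}{5402}$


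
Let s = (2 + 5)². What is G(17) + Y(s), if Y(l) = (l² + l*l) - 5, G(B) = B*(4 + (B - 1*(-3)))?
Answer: 5205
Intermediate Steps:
G(B) = B*(7 + B) (G(B) = B*(4 + (B + 3)) = B*(4 + (3 + B)) = B*(7 + B))
s = 49 (s = 7² = 49)
Y(l) = -5 + 2*l² (Y(l) = (l² + l²) - 5 = 2*l² - 5 = -5 + 2*l²)
G(17) + Y(s) = 17*(7 + 17) + (-5 + 2*49²) = 17*24 + (-5 + 2*2401) = 408 + (-5 + 4802) = 408 + 4797 = 5205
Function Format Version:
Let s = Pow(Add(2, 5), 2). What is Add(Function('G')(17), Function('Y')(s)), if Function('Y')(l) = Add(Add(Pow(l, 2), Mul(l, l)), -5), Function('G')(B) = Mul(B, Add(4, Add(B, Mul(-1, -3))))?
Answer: 5205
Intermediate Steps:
Function('G')(B) = Mul(B, Add(7, B)) (Function('G')(B) = Mul(B, Add(4, Add(B, 3))) = Mul(B, Add(4, Add(3, B))) = Mul(B, Add(7, B)))
s = 49 (s = Pow(7, 2) = 49)
Function('Y')(l) = Add(-5, Mul(2, Pow(l, 2))) (Function('Y')(l) = Add(Add(Pow(l, 2), Pow(l, 2)), -5) = Add(Mul(2, Pow(l, 2)), -5) = Add(-5, Mul(2, Pow(l, 2))))
Add(Function('G')(17), Function('Y')(s)) = Add(Mul(17, Add(7, 17)), Add(-5, Mul(2, Pow(49, 2)))) = Add(Mul(17, 24), Add(-5, Mul(2, 2401))) = Add(408, Add(-5, 4802)) = Add(408, 4797) = 5205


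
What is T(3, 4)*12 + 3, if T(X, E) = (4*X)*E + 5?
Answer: 639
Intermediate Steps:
T(X, E) = 5 + 4*E*X (T(X, E) = 4*E*X + 5 = 5 + 4*E*X)
T(3, 4)*12 + 3 = (5 + 4*4*3)*12 + 3 = (5 + 48)*12 + 3 = 53*12 + 3 = 636 + 3 = 639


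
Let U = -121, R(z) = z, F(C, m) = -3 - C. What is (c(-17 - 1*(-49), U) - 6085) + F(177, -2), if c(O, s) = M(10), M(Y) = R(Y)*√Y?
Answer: -6265 + 10*√10 ≈ -6233.4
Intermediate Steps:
M(Y) = Y^(3/2) (M(Y) = Y*√Y = Y^(3/2))
c(O, s) = 10*√10 (c(O, s) = 10^(3/2) = 10*√10)
(c(-17 - 1*(-49), U) - 6085) + F(177, -2) = (10*√10 - 6085) + (-3 - 1*177) = (-6085 + 10*√10) + (-3 - 177) = (-6085 + 10*√10) - 180 = -6265 + 10*√10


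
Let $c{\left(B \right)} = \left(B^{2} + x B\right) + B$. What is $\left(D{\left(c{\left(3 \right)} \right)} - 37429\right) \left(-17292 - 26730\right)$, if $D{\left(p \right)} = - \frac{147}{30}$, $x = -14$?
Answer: $\frac{8239575729}{5} \approx 1.6479 \cdot 10^{9}$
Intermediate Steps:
$c{\left(B \right)} = B^{2} - 13 B$ ($c{\left(B \right)} = \left(B^{2} - 14 B\right) + B = B^{2} - 13 B$)
$D{\left(p \right)} = - \frac{49}{10}$ ($D{\left(p \right)} = \left(-147\right) \frac{1}{30} = - \frac{49}{10}$)
$\left(D{\left(c{\left(3 \right)} \right)} - 37429\right) \left(-17292 - 26730\right) = \left(- \frac{49}{10} - 37429\right) \left(-17292 - 26730\right) = \left(- \frac{374339}{10}\right) \left(-44022\right) = \frac{8239575729}{5}$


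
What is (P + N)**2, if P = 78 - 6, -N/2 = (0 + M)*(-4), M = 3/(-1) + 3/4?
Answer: 2916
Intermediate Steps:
M = -9/4 (M = 3*(-1) + 3*(1/4) = -3 + 3/4 = -9/4 ≈ -2.2500)
N = -18 (N = -2*(0 - 9/4)*(-4) = -(-9)*(-4)/2 = -2*9 = -18)
P = 72 (P = 78 - 1*6 = 78 - 6 = 72)
(P + N)**2 = (72 - 18)**2 = 54**2 = 2916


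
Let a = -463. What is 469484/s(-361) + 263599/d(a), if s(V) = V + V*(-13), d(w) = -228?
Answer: -4538897/4332 ≈ -1047.8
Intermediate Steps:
s(V) = -12*V (s(V) = V - 13*V = -12*V)
469484/s(-361) + 263599/d(a) = 469484/((-12*(-361))) + 263599/(-228) = 469484/4332 + 263599*(-1/228) = 469484*(1/4332) - 263599/228 = 117371/1083 - 263599/228 = -4538897/4332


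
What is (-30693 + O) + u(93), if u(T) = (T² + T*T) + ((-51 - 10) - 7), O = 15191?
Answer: 1728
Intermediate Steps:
u(T) = -68 + 2*T² (u(T) = (T² + T²) + (-61 - 7) = 2*T² - 68 = -68 + 2*T²)
(-30693 + O) + u(93) = (-30693 + 15191) + (-68 + 2*93²) = -15502 + (-68 + 2*8649) = -15502 + (-68 + 17298) = -15502 + 17230 = 1728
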